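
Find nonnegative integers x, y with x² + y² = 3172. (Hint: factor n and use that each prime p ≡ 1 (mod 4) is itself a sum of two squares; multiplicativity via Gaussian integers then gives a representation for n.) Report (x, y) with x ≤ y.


Step 1: Factor n = 3172 = 2^2 · 13 · 61.
Step 2: Check the mod-4 condition on each prime factor: 2 = 2 (special); 13 ≡ 1 (mod 4), exponent 1; 61 ≡ 1 (mod 4), exponent 1.
All primes ≡ 3 (mod 4) appear to even exponent (or don't appear), so by the two-squares theorem n IS expressible as a sum of two squares.
Step 3: Build a representation. Group n = k² · m with k = 2 and m = 13 · 61 = 793 (a product of primes ≡ 1 (mod 4)); a representation of m scales to one of n via (k·x)² + (k·y)² = k²(x² + y²). Each prime p ≡ 1 (mod 4) is itself a sum of two squares; find a² by testing p − a² for a perfect square:
  13: 13 − 1² = 12, 13 − 2² = 9 = 3² ⇒ 13 = 2² + 3².
  61: 61 − 1² = 60, 61 − 2² = 57, 61 − 3² = 52, 61 − 4² = 45, 61 − 5² = 36 = 6² ⇒ 61 = 5² + 6².
  Combine using the Brahmagupta–Fibonacci identity (a² + b²)(c² + d²) = (ac − bd)² + (ad + bc)² = (ac + bd)² + (ad − bc)²:
  13 · 61 = 793: from (2² + 3²)(5² + 6²), take (2·5 − 3·6, 2·6 + 3·5) = (10 − 18, 12 + 15) = (-8, 27); dropping signs (only squares matter) gives (8, 27); check 8² + 27² = 64 + 729 = 793 ✓.
  Scale by k = 2: (2·8, 2·27) = (16, 54).
Step 4: Order so x ≤ y and verify: 16² + 54² = 256 + 2916 = 3172 = n. ✓

n = 3172 = 16² + 54² (one valid representation with x ≤ y).


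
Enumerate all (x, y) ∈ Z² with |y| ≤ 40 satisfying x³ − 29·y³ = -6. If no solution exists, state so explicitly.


The equation is x³ - 29y³ = -6. For fixed y, x³ = 29·y³ − 6, so a solution requires the RHS to be a perfect cube.
Strategy: iterate y from -40 to 40, compute RHS = 29·y³ − 6, and check whether it is a (positive or negative) perfect cube.
Check small values of y:
  y = 0: RHS = -6 is not a perfect cube.
  y = 1: RHS = 23 is not a perfect cube.
  y = -1: RHS = -35 is not a perfect cube.
  y = 2: RHS = 226 is not a perfect cube.
  y = -2: RHS = -238 is not a perfect cube.
  y = 3: RHS = 777 is not a perfect cube.
  y = -3: RHS = -789 is not a perfect cube.
Continuing the search up to |y| = 40 finds no solutions either.
No (x, y) in the scanned range satisfies the equation.

No integer solutions with |y| ≤ 40.


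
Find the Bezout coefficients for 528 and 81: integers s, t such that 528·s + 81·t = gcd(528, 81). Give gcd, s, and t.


Euclidean algorithm on (528, 81) — divide until remainder is 0:
  528 = 6 · 81 + 42
  81 = 1 · 42 + 39
  42 = 1 · 39 + 3
  39 = 13 · 3 + 0
gcd(528, 81) = 3.
Track Bezout coefficients alongside the remainders: start with r₀ = 528 = a·1 + b·0 (s = 1, t = 0) and r₁ = 81 = a·0 + b·1 (s = 0, t = 1); each new remainder r_{k+1} = r_{k-1} − q_k·r_k inherits s_{k+1} = s_{k-1} − q_k·s_k, t_{k+1} = t_{k-1} − q_k·t_k, so r_k = a·s_k + b·t_k at every step:
  q = 6: r = 42, s = 1 − 6·0 = 1, t = 0 − 6·1 = -6  (check: 528·1 + 81·(-6) = 42)
  q = 1: r = 39, s = 0 − 1·1 = -1, t = 1 − 1·(-6) = 7  (check: 528·(-1) + 81·7 = 39)
  q = 1: r = 3, s = 1 − 1·(-1) = 2, t = -6 − 1·7 = -13  (check: 528·2 + 81·(-13) = 3)
The row with r = 3 (the gcd) gives the Bezout coefficients s = 2, t = -13.
Result: 528 · (2) + 81 · (-13) = 3.

gcd(528, 81) = 3; s = 2, t = -13 (check: 528·2 + 81·(-13) = 3).


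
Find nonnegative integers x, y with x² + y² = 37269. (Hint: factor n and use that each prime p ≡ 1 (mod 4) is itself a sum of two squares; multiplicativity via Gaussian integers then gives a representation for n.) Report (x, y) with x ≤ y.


Step 1: Factor n = 37269 = 3^2 · 41 · 101.
Step 2: Check the mod-4 condition on each prime factor: 3 ≡ 3 (mod 4), exponent 2 (must be even); 41 ≡ 1 (mod 4), exponent 1; 101 ≡ 1 (mod 4), exponent 1.
All primes ≡ 3 (mod 4) appear to even exponent (or don't appear), so by the two-squares theorem n IS expressible as a sum of two squares.
Step 3: Build a representation. Group n = k² · m with k = 3 and m = 41 · 101 = 4141 (a product of primes ≡ 1 (mod 4)); a representation of m scales to one of n via (k·x)² + (k·y)² = k²(x² + y²). Each prime p ≡ 1 (mod 4) is itself a sum of two squares; find a² by testing p − a² for a perfect square:
  41: 41 − 1² = 40, 41 − 2² = 37, 41 − 3² = 32, 41 − 4² = 25 = 5² ⇒ 41 = 4² + 5².
  101: 101 − 1² = 100 = 10² ⇒ 101 = 1² + 10².
  Combine using the Brahmagupta–Fibonacci identity (a² + b²)(c² + d²) = (ac − bd)² + (ad + bc)² = (ac + bd)² + (ad − bc)²:
  41 · 101 = 4141: from (4² + 5²)(1² + 10²), take (4·1 − 5·10, 4·10 + 5·1) = (4 − 50, 40 + 5) = (-46, 45); dropping signs (only squares matter) gives (46, 45); check 46² + 45² = 2116 + 2025 = 4141 ✓.
  Scale by k = 3: (3·46, 3·45) = (138, 135).
Step 4: Order so x ≤ y and verify: 135² + 138² = 18225 + 19044 = 37269 = n. ✓

n = 37269 = 135² + 138² (one valid representation with x ≤ y).


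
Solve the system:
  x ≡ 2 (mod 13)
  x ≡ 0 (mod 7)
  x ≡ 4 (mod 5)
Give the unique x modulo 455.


Moduli 13, 7, 5 are pairwise coprime; by CRT there is a unique solution modulo M = 13 · 7 · 5 = 455.
Solve pairwise, accumulating the modulus:
  Start with x ≡ 2 (mod 13).
  Combine with x ≡ 0 (mod 7): since gcd(13, 7) = 1, we get a unique residue mod 91.
    Write x = 2 + 13·t and substitute into x ≡ 0 (mod 7): 13·t ≡ 0 − 2 = -2 (mod 7).
    Reduce coefficients mod 7: 6·t ≡ 5 (mod 7).
    The inverse of 6 mod 7 is 6 (since 6·6 = 36 = 5·7 + 1), so t ≡ 6·5 = 30 ≡ 2 (mod 7).
    Then x = 2 + 13·2 = 28, valid modulo lcm(13, 7) = 91: x ≡ 28 (mod 91).
  Combine with x ≡ 4 (mod 5): since gcd(91, 5) = 1, we get a unique residue mod 455.
    Write x = 28 + 91·t and substitute into x ≡ 4 (mod 5): 91·t ≡ 4 − 28 = -24 (mod 5).
    Reduce coefficients mod 5: 1·t ≡ 1 (mod 5).
    So t ≡ 1 (mod 5).
    Then x = 28 + 91·1 = 119, valid modulo lcm(91, 5) = 455: x ≡ 119 (mod 455).
Verify: 119 mod 13 = 2 ✓, 119 mod 7 = 0 ✓, 119 mod 5 = 4 ✓.

x ≡ 119 (mod 455).


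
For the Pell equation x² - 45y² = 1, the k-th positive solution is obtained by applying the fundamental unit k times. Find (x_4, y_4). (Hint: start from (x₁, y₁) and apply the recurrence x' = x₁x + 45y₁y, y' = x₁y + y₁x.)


Step 1: Find the fundamental solution (x₁, y₁) of x² - 45y² = 1.
  Expand √45 as a continued fraction. a₀ = ⌊√45⌋ = 6; iterate m_{k+1} = d_k·a_k − m_k, d_{k+1} = (45 − m_{k+1}²)/d_k, a_{k+1} = ⌊(a₀ + m_{k+1})/d_{k+1}⌋ (starting m₀ = 0, d₀ = 1), with convergents p_k = a_k·p_{k-1} + p_{k-2}, q_k = a_k·q_{k-1} + q_{k-2} (p₋₁ = 1, q₋₁ = 0):
  k = 0: a₀ = 6; p₀/q₀ = 6/1; p₀² − 45·q₀² = 36 − 45 = -9.
  k = 1: m = 6, d = 9, a = ⌊(6 + 6)/9⌋ = 1; p/q = (1·6 + 1)/(1·1 + 0) = 7/1; p² − 45·q² = 49 − 45 = 4.
  k = 2: m = 3, d = 4, a = ⌊(6 + 3)/4⌋ = 2; p/q = (2·7 + 6)/(2·1 + 1) = 20/3; p² − 45·q² = 400 − 405 = -5.
  k = 3: m = 5, d = 5, a = ⌊(6 + 5)/5⌋ = 2; p/q = (2·20 + 7)/(2·3 + 1) = 47/7; p² − 45·q² = 2209 − 2205 = 4.
  k = 4: m = 5, d = 4, a = ⌊(6 + 5)/4⌋ = 2; p/q = (2·47 + 20)/(2·7 + 3) = 114/17; p² − 45·q² = 12996 − 13005 = -9.
  k = 5: m = 3, d = 9, a = ⌊(6 + 3)/9⌋ = 1; p/q = (1·114 + 47)/(1·17 + 7) = 161/24; p² − 45·q² = 25921 − 25920 = 1.
  The first convergent with p² − 45·q² = 1 gives the fundamental solution (x₁, y₁) = (161, 24).
Step 2: Apply the recurrence (x_{n+1}, y_{n+1}) = (x₁x_n + 45y₁y_n, x₁y_n + y₁x_n) repeatedly.
  From (x_1, y_1) = (161, 24): x_2 = 161·161 + 45·24·24 = 51841; y_2 = 161·24 + 24·161 = 7728.
  From (x_2, y_2) = (51841, 7728): x_3 = 161·51841 + 45·24·7728 = 16692641; y_3 = 161·7728 + 24·51841 = 2488392.
  From (x_3, y_3) = (16692641, 2488392): x_4 = 161·16692641 + 45·24·2488392 = 5374978561; y_4 = 161·2488392 + 24·16692641 = 801254496.
Step 3: Verify x_4² - 45·y_4² = 28890394531209630721 - 28890394531209630720 = 1 (should be 1). ✓

(x_1, y_1) = (161, 24); (x_4, y_4) = (5374978561, 801254496).


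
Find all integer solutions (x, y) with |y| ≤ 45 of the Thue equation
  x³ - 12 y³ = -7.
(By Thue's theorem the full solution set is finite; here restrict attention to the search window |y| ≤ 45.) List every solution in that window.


The equation is x³ - 12y³ = -7. For fixed y, x³ = 12·y³ − 7, so a solution requires the RHS to be a perfect cube.
Strategy: iterate y from -45 to 45, compute RHS = 12·y³ − 7, and check whether it is a (positive or negative) perfect cube.
Check small values of y:
  y = 0: RHS = -7 is not a perfect cube.
  y = 1: RHS = 5 is not a perfect cube.
  y = -1: RHS = -19 is not a perfect cube.
  y = 2: RHS = 89 is not a perfect cube.
  y = -2: RHS = -103 is not a perfect cube.
  y = 3: RHS = 317 is not a perfect cube.
  y = -3: RHS = -331 is not a perfect cube.
Continuing the search up to |y| = 45 finds no solutions either.
No (x, y) in the scanned range satisfies the equation.

No integer solutions with |y| ≤ 45.


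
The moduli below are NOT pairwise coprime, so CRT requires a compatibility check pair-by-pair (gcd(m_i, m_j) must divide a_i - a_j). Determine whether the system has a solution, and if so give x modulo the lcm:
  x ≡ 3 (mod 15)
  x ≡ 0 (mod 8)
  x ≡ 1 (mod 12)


Moduli 15, 8, 12 are not pairwise coprime, so CRT works modulo lcm(m_i) when all pairwise compatibility conditions hold.
Pairwise compatibility: gcd(m_i, m_j) must divide a_i - a_j for every pair.
Merge one congruence at a time:
  Start: x ≡ 3 (mod 15).
  Combine with x ≡ 0 (mod 8): gcd(15, 8) = 1; 0 - 3 = -3, which IS divisible by 1, so compatible.
    Write x = 3 + 15·t and substitute into x ≡ 0 (mod 8): 15·t ≡ 0 − 3 = -3 (mod 8).
    Reduce coefficients mod 8: 7·t ≡ 5 (mod 8).
    The inverse of 7 mod 8 is 7 (since 7·7 = 49 = 6·8 + 1), so t ≡ 7·5 = 35 ≡ 3 (mod 8).
    Then x = 3 + 15·3 = 48, valid modulo lcm(15, 8) = 120: x ≡ 48 (mod 120).
  Combine with x ≡ 1 (mod 12): gcd(120, 12) = 12, and 1 - 48 = -47 is NOT divisible by 12.
    ⇒ system is inconsistent (no integer solution).

No solution (the system is inconsistent).


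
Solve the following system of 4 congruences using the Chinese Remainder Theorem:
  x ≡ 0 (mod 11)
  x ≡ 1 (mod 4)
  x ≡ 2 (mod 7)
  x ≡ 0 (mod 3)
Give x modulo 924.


Product of moduli M = 11 · 4 · 7 · 3 = 924.
Merge one congruence at a time:
  Start: x ≡ 0 (mod 11).
  Combine with x ≡ 1 (mod 4); new modulus lcm = 44.
    Write x = 0 + 11·t and substitute into x ≡ 1 (mod 4): 11·t ≡ 1 − 0 = 1 (mod 4).
    Reduce coefficients mod 4: 3·t ≡ 1 (mod 4).
    The inverse of 3 mod 4 is 3 (since 3·3 = 9 = 2·4 + 1), so t ≡ 3·1 = 3 ≡ 3 (mod 4).
    Then x = 0 + 11·3 = 33, valid modulo lcm(11, 4) = 44: x ≡ 33 (mod 44).
  Combine with x ≡ 2 (mod 7); new modulus lcm = 308.
    Write x = 33 + 44·t and substitute into x ≡ 2 (mod 7): 44·t ≡ 2 − 33 = -31 (mod 7).
    Reduce coefficients mod 7: 2·t ≡ 4 (mod 7).
    The inverse of 2 mod 7 is 4 (since 2·4 = 8 = 1·7 + 1), so t ≡ 4·4 = 16 ≡ 2 (mod 7).
    Then x = 33 + 44·2 = 121, valid modulo lcm(44, 7) = 308: x ≡ 121 (mod 308).
  Combine with x ≡ 0 (mod 3); new modulus lcm = 924.
    Write x = 121 + 308·t and substitute into x ≡ 0 (mod 3): 308·t ≡ 0 − 121 = -121 (mod 3).
    Reduce coefficients mod 3: 2·t ≡ 2 (mod 3).
    The inverse of 2 mod 3 is 2 (since 2·2 = 4 = 1·3 + 1), so t ≡ 2·2 = 4 ≡ 1 (mod 3).
    Then x = 121 + 308·1 = 429, valid modulo lcm(308, 3) = 924: x ≡ 429 (mod 924).
Verify against each original: 429 mod 11 = 0, 429 mod 4 = 1, 429 mod 7 = 2, 429 mod 3 = 0.

x ≡ 429 (mod 924).


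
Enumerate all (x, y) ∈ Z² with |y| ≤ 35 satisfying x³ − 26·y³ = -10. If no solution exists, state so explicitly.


The equation is x³ - 26y³ = -10. For fixed y, x³ = 26·y³ − 10, so a solution requires the RHS to be a perfect cube.
Strategy: iterate y from -35 to 35, compute RHS = 26·y³ − 10, and check whether it is a (positive or negative) perfect cube.
Check small values of y:
  y = 0: RHS = -10 is not a perfect cube.
  y = 1: RHS = 16 is not a perfect cube.
  y = -1: RHS = -36 is not a perfect cube.
  y = 2: RHS = 198 is not a perfect cube.
  y = -2: RHS = -218 is not a perfect cube.
  y = 3: RHS = 692 is not a perfect cube.
  y = -3: RHS = -712 is not a perfect cube.
Continuing the search up to |y| = 35 finds no solutions either.
No (x, y) in the scanned range satisfies the equation.

No integer solutions with |y| ≤ 35.


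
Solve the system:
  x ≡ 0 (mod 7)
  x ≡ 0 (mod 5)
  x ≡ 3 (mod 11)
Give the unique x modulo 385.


Moduli 7, 5, 11 are pairwise coprime; by CRT there is a unique solution modulo M = 7 · 5 · 11 = 385.
Solve pairwise, accumulating the modulus:
  Start with x ≡ 0 (mod 7).
  Combine with x ≡ 0 (mod 5): since gcd(7, 5) = 1, we get a unique residue mod 35.
    Write x = 0 + 7·t and substitute into x ≡ 0 (mod 5): 7·t ≡ 0 − 0 = 0 (mod 5).
    Reduce coefficients mod 5: 2·t ≡ 0 (mod 5).
    The inverse of 2 mod 5 is 3 (since 2·3 = 6 = 1·5 + 1), so t ≡ 3·0 = 0 ≡ 0 (mod 5).
    Then x = 0 + 7·0 = 0, valid modulo lcm(7, 5) = 35: x ≡ 0 (mod 35).
  Combine with x ≡ 3 (mod 11): since gcd(35, 11) = 1, we get a unique residue mod 385.
    Write x = 0 + 35·t and substitute into x ≡ 3 (mod 11): 35·t ≡ 3 − 0 = 3 (mod 11).
    Reduce coefficients mod 11: 2·t ≡ 3 (mod 11).
    The inverse of 2 mod 11 is 6 (since 2·6 = 12 = 1·11 + 1), so t ≡ 6·3 = 18 ≡ 7 (mod 11).
    Then x = 0 + 35·7 = 245, valid modulo lcm(35, 11) = 385: x ≡ 245 (mod 385).
Verify: 245 mod 7 = 0 ✓, 245 mod 5 = 0 ✓, 245 mod 11 = 3 ✓.

x ≡ 245 (mod 385).


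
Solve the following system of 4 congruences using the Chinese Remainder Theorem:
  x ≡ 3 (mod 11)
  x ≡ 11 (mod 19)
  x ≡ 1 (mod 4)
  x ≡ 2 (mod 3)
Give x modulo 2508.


Product of moduli M = 11 · 19 · 4 · 3 = 2508.
Merge one congruence at a time:
  Start: x ≡ 3 (mod 11).
  Combine with x ≡ 11 (mod 19); new modulus lcm = 209.
    Write x = 3 + 11·t and substitute into x ≡ 11 (mod 19): 11·t ≡ 11 − 3 = 8 (mod 19).
    The inverse of 11 mod 19 is 7 (since 11·7 = 77 = 4·19 + 1), so t ≡ 7·8 = 56 ≡ 18 (mod 19).
    Then x = 3 + 11·18 = 201, valid modulo lcm(11, 19) = 209: x ≡ 201 (mod 209).
  Combine with x ≡ 1 (mod 4); new modulus lcm = 836.
    Write x = 201 + 209·t and substitute into x ≡ 1 (mod 4): 209·t ≡ 1 − 201 = -200 (mod 4).
    Reduce coefficients mod 4: 1·t ≡ 0 (mod 4).
    So t ≡ 0 (mod 4).
    Then x = 201 + 209·0 = 201, valid modulo lcm(209, 4) = 836: x ≡ 201 (mod 836).
  Combine with x ≡ 2 (mod 3); new modulus lcm = 2508.
    Write x = 201 + 836·t and substitute into x ≡ 2 (mod 3): 836·t ≡ 2 − 201 = -199 (mod 3).
    Reduce coefficients mod 3: 2·t ≡ 2 (mod 3).
    The inverse of 2 mod 3 is 2 (since 2·2 = 4 = 1·3 + 1), so t ≡ 2·2 = 4 ≡ 1 (mod 3).
    Then x = 201 + 836·1 = 1037, valid modulo lcm(836, 3) = 2508: x ≡ 1037 (mod 2508).
Verify against each original: 1037 mod 11 = 3, 1037 mod 19 = 11, 1037 mod 4 = 1, 1037 mod 3 = 2.

x ≡ 1037 (mod 2508).


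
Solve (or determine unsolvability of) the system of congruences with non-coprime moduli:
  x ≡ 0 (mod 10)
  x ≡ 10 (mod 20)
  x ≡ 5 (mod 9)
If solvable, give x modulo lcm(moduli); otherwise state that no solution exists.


Moduli 10, 20, 9 are not pairwise coprime, so CRT works modulo lcm(m_i) when all pairwise compatibility conditions hold.
Pairwise compatibility: gcd(m_i, m_j) must divide a_i - a_j for every pair.
Merge one congruence at a time:
  Start: x ≡ 0 (mod 10).
  Combine with x ≡ 10 (mod 20): gcd(10, 20) = 10; 10 - 0 = 10, which IS divisible by 10, so compatible.
    Write x = 0 + 10·t and substitute into x ≡ 10 (mod 20): 10·t ≡ 10 − 0 = 10 (mod 20).
    Divide the congruence (and modulus) by g = 10: 1·t ≡ 1 (mod 2).
    So t ≡ 1 (mod 2).
    Then x = 0 + 10·1 = 10, valid modulo lcm(10, 20) = 20: x ≡ 10 (mod 20).
  Combine with x ≡ 5 (mod 9): gcd(20, 9) = 1; 5 - 10 = -5, which IS divisible by 1, so compatible.
    Write x = 10 + 20·t and substitute into x ≡ 5 (mod 9): 20·t ≡ 5 − 10 = -5 (mod 9).
    Reduce coefficients mod 9: 2·t ≡ 4 (mod 9).
    The inverse of 2 mod 9 is 5 (since 2·5 = 10 = 1·9 + 1), so t ≡ 5·4 = 20 ≡ 2 (mod 9).
    Then x = 10 + 20·2 = 50, valid modulo lcm(20, 9) = 180: x ≡ 50 (mod 180).
Verify: 50 mod 10 = 0, 50 mod 20 = 10, 50 mod 9 = 5.

x ≡ 50 (mod 180).


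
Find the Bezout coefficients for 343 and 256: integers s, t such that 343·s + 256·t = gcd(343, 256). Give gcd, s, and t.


Euclidean algorithm on (343, 256) — divide until remainder is 0:
  343 = 1 · 256 + 87
  256 = 2 · 87 + 82
  87 = 1 · 82 + 5
  82 = 16 · 5 + 2
  5 = 2 · 2 + 1
  2 = 2 · 1 + 0
gcd(343, 256) = 1.
Track Bezout coefficients alongside the remainders: start with r₀ = 343 = a·1 + b·0 (s = 1, t = 0) and r₁ = 256 = a·0 + b·1 (s = 0, t = 1); each new remainder r_{k+1} = r_{k-1} − q_k·r_k inherits s_{k+1} = s_{k-1} − q_k·s_k, t_{k+1} = t_{k-1} − q_k·t_k, so r_k = a·s_k + b·t_k at every step:
  q = 1: r = 87, s = 1 − 1·0 = 1, t = 0 − 1·1 = -1  (check: 343·1 + 256·(-1) = 87)
  q = 2: r = 82, s = 0 − 2·1 = -2, t = 1 − 2·(-1) = 3  (check: 343·(-2) + 256·3 = 82)
  q = 1: r = 5, s = 1 − 1·(-2) = 3, t = -1 − 1·3 = -4  (check: 343·3 + 256·(-4) = 5)
  q = 16: r = 2, s = -2 − 16·3 = -50, t = 3 − 16·(-4) = 67  (check: 343·(-50) + 256·67 = 2)
  q = 2: r = 1, s = 3 − 2·(-50) = 103, t = -4 − 2·67 = -138  (check: 343·103 + 256·(-138) = 1)
The row with r = 1 (the gcd) gives the Bezout coefficients s = 103, t = -138.
Result: 343 · (103) + 256 · (-138) = 1.

gcd(343, 256) = 1; s = 103, t = -138 (check: 343·103 + 256·(-138) = 1).


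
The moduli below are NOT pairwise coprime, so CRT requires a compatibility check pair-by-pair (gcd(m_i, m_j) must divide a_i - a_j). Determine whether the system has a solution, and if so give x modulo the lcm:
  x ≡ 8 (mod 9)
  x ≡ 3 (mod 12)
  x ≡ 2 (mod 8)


Moduli 9, 12, 8 are not pairwise coprime, so CRT works modulo lcm(m_i) when all pairwise compatibility conditions hold.
Pairwise compatibility: gcd(m_i, m_j) must divide a_i - a_j for every pair.
Merge one congruence at a time:
  Start: x ≡ 8 (mod 9).
  Combine with x ≡ 3 (mod 12): gcd(9, 12) = 3, and 3 - 8 = -5 is NOT divisible by 3.
    ⇒ system is inconsistent (no integer solution).

No solution (the system is inconsistent).


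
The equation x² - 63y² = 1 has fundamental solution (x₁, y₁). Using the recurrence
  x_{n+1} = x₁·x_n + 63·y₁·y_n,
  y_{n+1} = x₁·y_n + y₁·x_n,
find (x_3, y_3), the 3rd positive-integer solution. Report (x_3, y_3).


Step 1: Find the fundamental solution (x₁, y₁) of x² - 63y² = 1.
  Expand √63 as a continued fraction. a₀ = ⌊√63⌋ = 7; iterate m_{k+1} = d_k·a_k − m_k, d_{k+1} = (63 − m_{k+1}²)/d_k, a_{k+1} = ⌊(a₀ + m_{k+1})/d_{k+1}⌋ (starting m₀ = 0, d₀ = 1), with convergents p_k = a_k·p_{k-1} + p_{k-2}, q_k = a_k·q_{k-1} + q_{k-2} (p₋₁ = 1, q₋₁ = 0):
  k = 0: a₀ = 7; p₀/q₀ = 7/1; p₀² − 63·q₀² = 49 − 63 = -14.
  k = 1: m = 7, d = 14, a = ⌊(7 + 7)/14⌋ = 1; p/q = (1·7 + 1)/(1·1 + 0) = 8/1; p² − 63·q² = 64 − 63 = 1.
  The first convergent with p² − 63·q² = 1 gives the fundamental solution (x₁, y₁) = (8, 1).
Step 2: Apply the recurrence (x_{n+1}, y_{n+1}) = (x₁x_n + 63y₁y_n, x₁y_n + y₁x_n) repeatedly.
  From (x_1, y_1) = (8, 1): x_2 = 8·8 + 63·1·1 = 127; y_2 = 8·1 + 1·8 = 16.
  From (x_2, y_2) = (127, 16): x_3 = 8·127 + 63·1·16 = 2024; y_3 = 8·16 + 1·127 = 255.
Step 3: Verify x_3² - 63·y_3² = 4096576 - 4096575 = 1 (should be 1). ✓

(x_1, y_1) = (8, 1); (x_3, y_3) = (2024, 255).


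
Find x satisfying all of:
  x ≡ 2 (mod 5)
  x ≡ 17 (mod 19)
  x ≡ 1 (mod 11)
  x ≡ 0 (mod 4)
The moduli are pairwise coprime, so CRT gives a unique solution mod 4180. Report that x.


Product of moduli M = 5 · 19 · 11 · 4 = 4180.
Merge one congruence at a time:
  Start: x ≡ 2 (mod 5).
  Combine with x ≡ 17 (mod 19); new modulus lcm = 95.
    Write x = 2 + 5·t and substitute into x ≡ 17 (mod 19): 5·t ≡ 17 − 2 = 15 (mod 19).
    The inverse of 5 mod 19 is 4 (since 5·4 = 20 = 1·19 + 1), so t ≡ 4·15 = 60 ≡ 3 (mod 19).
    Then x = 2 + 5·3 = 17, valid modulo lcm(5, 19) = 95: x ≡ 17 (mod 95).
  Combine with x ≡ 1 (mod 11); new modulus lcm = 1045.
    Write x = 17 + 95·t and substitute into x ≡ 1 (mod 11): 95·t ≡ 1 − 17 = -16 (mod 11).
    Reduce coefficients mod 11: 7·t ≡ 6 (mod 11).
    The inverse of 7 mod 11 is 8 (since 7·8 = 56 = 5·11 + 1), so t ≡ 8·6 = 48 ≡ 4 (mod 11).
    Then x = 17 + 95·4 = 397, valid modulo lcm(95, 11) = 1045: x ≡ 397 (mod 1045).
  Combine with x ≡ 0 (mod 4); new modulus lcm = 4180.
    Write x = 397 + 1045·t and substitute into x ≡ 0 (mod 4): 1045·t ≡ 0 − 397 = -397 (mod 4).
    Reduce coefficients mod 4: 1·t ≡ 3 (mod 4).
    So t ≡ 3 (mod 4).
    Then x = 397 + 1045·3 = 3532, valid modulo lcm(1045, 4) = 4180: x ≡ 3532 (mod 4180).
Verify against each original: 3532 mod 5 = 2, 3532 mod 19 = 17, 3532 mod 11 = 1, 3532 mod 4 = 0.

x ≡ 3532 (mod 4180).


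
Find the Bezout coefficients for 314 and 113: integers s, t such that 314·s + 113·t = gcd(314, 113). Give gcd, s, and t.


Euclidean algorithm on (314, 113) — divide until remainder is 0:
  314 = 2 · 113 + 88
  113 = 1 · 88 + 25
  88 = 3 · 25 + 13
  25 = 1 · 13 + 12
  13 = 1 · 12 + 1
  12 = 12 · 1 + 0
gcd(314, 113) = 1.
Track Bezout coefficients alongside the remainders: start with r₀ = 314 = a·1 + b·0 (s = 1, t = 0) and r₁ = 113 = a·0 + b·1 (s = 0, t = 1); each new remainder r_{k+1} = r_{k-1} − q_k·r_k inherits s_{k+1} = s_{k-1} − q_k·s_k, t_{k+1} = t_{k-1} − q_k·t_k, so r_k = a·s_k + b·t_k at every step:
  q = 2: r = 88, s = 1 − 2·0 = 1, t = 0 − 2·1 = -2  (check: 314·1 + 113·(-2) = 88)
  q = 1: r = 25, s = 0 − 1·1 = -1, t = 1 − 1·(-2) = 3  (check: 314·(-1) + 113·3 = 25)
  q = 3: r = 13, s = 1 − 3·(-1) = 4, t = -2 − 3·3 = -11  (check: 314·4 + 113·(-11) = 13)
  q = 1: r = 12, s = -1 − 1·4 = -5, t = 3 − 1·(-11) = 14  (check: 314·(-5) + 113·14 = 12)
  q = 1: r = 1, s = 4 − 1·(-5) = 9, t = -11 − 1·14 = -25  (check: 314·9 + 113·(-25) = 1)
The row with r = 1 (the gcd) gives the Bezout coefficients s = 9, t = -25.
Result: 314 · (9) + 113 · (-25) = 1.

gcd(314, 113) = 1; s = 9, t = -25 (check: 314·9 + 113·(-25) = 1).


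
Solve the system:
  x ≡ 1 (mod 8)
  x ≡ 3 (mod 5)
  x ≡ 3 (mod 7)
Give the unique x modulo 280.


Moduli 8, 5, 7 are pairwise coprime; by CRT there is a unique solution modulo M = 8 · 5 · 7 = 280.
Solve pairwise, accumulating the modulus:
  Start with x ≡ 1 (mod 8).
  Combine with x ≡ 3 (mod 5): since gcd(8, 5) = 1, we get a unique residue mod 40.
    Write x = 1 + 8·t and substitute into x ≡ 3 (mod 5): 8·t ≡ 3 − 1 = 2 (mod 5).
    Reduce coefficients mod 5: 3·t ≡ 2 (mod 5).
    The inverse of 3 mod 5 is 2 (since 3·2 = 6 = 1·5 + 1), so t ≡ 2·2 = 4 ≡ 4 (mod 5).
    Then x = 1 + 8·4 = 33, valid modulo lcm(8, 5) = 40: x ≡ 33 (mod 40).
  Combine with x ≡ 3 (mod 7): since gcd(40, 7) = 1, we get a unique residue mod 280.
    Write x = 33 + 40·t and substitute into x ≡ 3 (mod 7): 40·t ≡ 3 − 33 = -30 (mod 7).
    Reduce coefficients mod 7: 5·t ≡ 5 (mod 7).
    The inverse of 5 mod 7 is 3 (since 5·3 = 15 = 2·7 + 1), so t ≡ 3·5 = 15 ≡ 1 (mod 7).
    Then x = 33 + 40·1 = 73, valid modulo lcm(40, 7) = 280: x ≡ 73 (mod 280).
Verify: 73 mod 8 = 1 ✓, 73 mod 5 = 3 ✓, 73 mod 7 = 3 ✓.

x ≡ 73 (mod 280).


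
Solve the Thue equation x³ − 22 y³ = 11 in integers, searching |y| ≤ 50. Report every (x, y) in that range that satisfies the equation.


The equation is x³ - 22y³ = 11. For fixed y, x³ = 22·y³ + 11, so a solution requires the RHS to be a perfect cube.
Strategy: iterate y from -50 to 50, compute RHS = 22·y³ + 11, and check whether it is a (positive or negative) perfect cube.
Check small values of y:
  y = 0: RHS = 11 is not a perfect cube.
  y = 1: RHS = 33 is not a perfect cube.
  y = -1: RHS = -11 is not a perfect cube.
  y = 2: RHS = 187 is not a perfect cube.
  y = -2: RHS = -165 is not a perfect cube.
  y = 3: RHS = 605 is not a perfect cube.
  y = -3: RHS = -583 is not a perfect cube.
Continuing the search up to |y| = 50 finds no solutions either.
No (x, y) in the scanned range satisfies the equation.

No integer solutions with |y| ≤ 50.


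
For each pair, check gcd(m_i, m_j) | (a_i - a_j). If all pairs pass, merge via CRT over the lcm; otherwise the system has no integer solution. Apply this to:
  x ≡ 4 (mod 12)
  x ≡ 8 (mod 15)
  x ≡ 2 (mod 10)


Moduli 12, 15, 10 are not pairwise coprime, so CRT works modulo lcm(m_i) when all pairwise compatibility conditions hold.
Pairwise compatibility: gcd(m_i, m_j) must divide a_i - a_j for every pair.
Merge one congruence at a time:
  Start: x ≡ 4 (mod 12).
  Combine with x ≡ 8 (mod 15): gcd(12, 15) = 3, and 8 - 4 = 4 is NOT divisible by 3.
    ⇒ system is inconsistent (no integer solution).

No solution (the system is inconsistent).


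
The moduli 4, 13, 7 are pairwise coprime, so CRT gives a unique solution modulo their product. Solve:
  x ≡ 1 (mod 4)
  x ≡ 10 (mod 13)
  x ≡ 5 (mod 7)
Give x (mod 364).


Moduli 4, 13, 7 are pairwise coprime; by CRT there is a unique solution modulo M = 4 · 13 · 7 = 364.
Solve pairwise, accumulating the modulus:
  Start with x ≡ 1 (mod 4).
  Combine with x ≡ 10 (mod 13): since gcd(4, 13) = 1, we get a unique residue mod 52.
    Write x = 1 + 4·t and substitute into x ≡ 10 (mod 13): 4·t ≡ 10 − 1 = 9 (mod 13).
    The inverse of 4 mod 13 is 10 (since 4·10 = 40 = 3·13 + 1), so t ≡ 10·9 = 90 ≡ 12 (mod 13).
    Then x = 1 + 4·12 = 49, valid modulo lcm(4, 13) = 52: x ≡ 49 (mod 52).
  Combine with x ≡ 5 (mod 7): since gcd(52, 7) = 1, we get a unique residue mod 364.
    Write x = 49 + 52·t and substitute into x ≡ 5 (mod 7): 52·t ≡ 5 − 49 = -44 (mod 7).
    Reduce coefficients mod 7: 3·t ≡ 5 (mod 7).
    The inverse of 3 mod 7 is 5 (since 3·5 = 15 = 2·7 + 1), so t ≡ 5·5 = 25 ≡ 4 (mod 7).
    Then x = 49 + 52·4 = 257, valid modulo lcm(52, 7) = 364: x ≡ 257 (mod 364).
Verify: 257 mod 4 = 1 ✓, 257 mod 13 = 10 ✓, 257 mod 7 = 5 ✓.

x ≡ 257 (mod 364).


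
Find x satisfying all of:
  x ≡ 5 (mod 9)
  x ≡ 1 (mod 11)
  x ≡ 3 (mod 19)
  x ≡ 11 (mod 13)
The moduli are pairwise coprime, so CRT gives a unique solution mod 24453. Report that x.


Product of moduli M = 9 · 11 · 19 · 13 = 24453.
Merge one congruence at a time:
  Start: x ≡ 5 (mod 9).
  Combine with x ≡ 1 (mod 11); new modulus lcm = 99.
    Write x = 5 + 9·t and substitute into x ≡ 1 (mod 11): 9·t ≡ 1 − 5 = -4 (mod 11).
    Reduce coefficients mod 11: 9·t ≡ 7 (mod 11).
    The inverse of 9 mod 11 is 5 (since 9·5 = 45 = 4·11 + 1), so t ≡ 5·7 = 35 ≡ 2 (mod 11).
    Then x = 5 + 9·2 = 23, valid modulo lcm(9, 11) = 99: x ≡ 23 (mod 99).
  Combine with x ≡ 3 (mod 19); new modulus lcm = 1881.
    Write x = 23 + 99·t and substitute into x ≡ 3 (mod 19): 99·t ≡ 3 − 23 = -20 (mod 19).
    Reduce coefficients mod 19: 4·t ≡ 18 (mod 19).
    The inverse of 4 mod 19 is 5 (since 4·5 = 20 = 1·19 + 1), so t ≡ 5·18 = 90 ≡ 14 (mod 19).
    Then x = 23 + 99·14 = 1409, valid modulo lcm(99, 19) = 1881: x ≡ 1409 (mod 1881).
  Combine with x ≡ 11 (mod 13); new modulus lcm = 24453.
    Write x = 1409 + 1881·t and substitute into x ≡ 11 (mod 13): 1881·t ≡ 11 − 1409 = -1398 (mod 13).
    Reduce coefficients mod 13: 9·t ≡ 6 (mod 13).
    The inverse of 9 mod 13 is 3 (since 9·3 = 27 = 2·13 + 1), so t ≡ 3·6 = 18 ≡ 5 (mod 13).
    Then x = 1409 + 1881·5 = 10814, valid modulo lcm(1881, 13) = 24453: x ≡ 10814 (mod 24453).
Verify against each original: 10814 mod 9 = 5, 10814 mod 11 = 1, 10814 mod 19 = 3, 10814 mod 13 = 11.

x ≡ 10814 (mod 24453).


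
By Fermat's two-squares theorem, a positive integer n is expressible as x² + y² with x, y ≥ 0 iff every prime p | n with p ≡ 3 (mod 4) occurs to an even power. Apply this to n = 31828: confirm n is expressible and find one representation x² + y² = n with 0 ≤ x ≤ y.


Step 1: Factor n = 31828 = 2^2 · 73 · 109.
Step 2: Check the mod-4 condition on each prime factor: 2 = 2 (special); 73 ≡ 1 (mod 4), exponent 1; 109 ≡ 1 (mod 4), exponent 1.
All primes ≡ 3 (mod 4) appear to even exponent (or don't appear), so by the two-squares theorem n IS expressible as a sum of two squares.
Step 3: Build a representation. Group n = k² · m with k = 2 and m = 73 · 109 = 7957 (a product of primes ≡ 1 (mod 4)); a representation of m scales to one of n via (k·x)² + (k·y)² = k²(x² + y²). Each prime p ≡ 1 (mod 4) is itself a sum of two squares; find a² by testing p − a² for a perfect square:
  73: 73 − 1² = 72, 73 − 2² = 69, 73 − 3² = 64 = 8² ⇒ 73 = 3² + 8².
  109: 109 − 1² = 108, 109 − 2² = 105, 109 − 3² = 100 = 10² ⇒ 109 = 3² + 10².
  Combine using the Brahmagupta–Fibonacci identity (a² + b²)(c² + d²) = (ac − bd)² + (ad + bc)² = (ac + bd)² + (ad − bc)²:
  73 · 109 = 7957: from (3² + 8²)(3² + 10²), take (3·3 − 8·10, 3·10 + 8·3) = (9 − 80, 30 + 24) = (-71, 54); dropping signs (only squares matter) gives (71, 54); check 71² + 54² = 5041 + 2916 = 7957 ✓.
  Scale by k = 2: (2·71, 2·54) = (142, 108).
Step 4: Order so x ≤ y and verify: 108² + 142² = 11664 + 20164 = 31828 = n. ✓

n = 31828 = 108² + 142² (one valid representation with x ≤ y).


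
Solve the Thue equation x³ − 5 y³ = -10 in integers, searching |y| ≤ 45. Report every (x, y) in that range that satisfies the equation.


The equation is x³ - 5y³ = -10. For fixed y, x³ = 5·y³ − 10, so a solution requires the RHS to be a perfect cube.
Strategy: iterate y from -45 to 45, compute RHS = 5·y³ − 10, and check whether it is a (positive or negative) perfect cube.
Check small values of y:
  y = 0: RHS = -10 is not a perfect cube.
  y = 1: RHS = -5 is not a perfect cube.
  y = -1: RHS = -15 is not a perfect cube.
  y = 2: RHS = 30 is not a perfect cube.
  y = -2: RHS = -50 is not a perfect cube.
  y = 3: RHS = 125 = (5)³ ⇒ x = 5 works.
  y = -3: RHS = -145 is not a perfect cube.
Continuing the search up to |y| = 45 finds no further solutions beyond those listed.
Collected solutions: (5, 3).

Solutions (with |y| ≤ 45): (5, 3).


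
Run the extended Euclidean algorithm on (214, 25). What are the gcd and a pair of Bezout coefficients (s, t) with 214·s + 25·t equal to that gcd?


Euclidean algorithm on (214, 25) — divide until remainder is 0:
  214 = 8 · 25 + 14
  25 = 1 · 14 + 11
  14 = 1 · 11 + 3
  11 = 3 · 3 + 2
  3 = 1 · 2 + 1
  2 = 2 · 1 + 0
gcd(214, 25) = 1.
Track Bezout coefficients alongside the remainders: start with r₀ = 214 = a·1 + b·0 (s = 1, t = 0) and r₁ = 25 = a·0 + b·1 (s = 0, t = 1); each new remainder r_{k+1} = r_{k-1} − q_k·r_k inherits s_{k+1} = s_{k-1} − q_k·s_k, t_{k+1} = t_{k-1} − q_k·t_k, so r_k = a·s_k + b·t_k at every step:
  q = 8: r = 14, s = 1 − 8·0 = 1, t = 0 − 8·1 = -8  (check: 214·1 + 25·(-8) = 14)
  q = 1: r = 11, s = 0 − 1·1 = -1, t = 1 − 1·(-8) = 9  (check: 214·(-1) + 25·9 = 11)
  q = 1: r = 3, s = 1 − 1·(-1) = 2, t = -8 − 1·9 = -17  (check: 214·2 + 25·(-17) = 3)
  q = 3: r = 2, s = -1 − 3·2 = -7, t = 9 − 3·(-17) = 60  (check: 214·(-7) + 25·60 = 2)
  q = 1: r = 1, s = 2 − 1·(-7) = 9, t = -17 − 1·60 = -77  (check: 214·9 + 25·(-77) = 1)
The row with r = 1 (the gcd) gives the Bezout coefficients s = 9, t = -77.
Result: 214 · (9) + 25 · (-77) = 1.

gcd(214, 25) = 1; s = 9, t = -77 (check: 214·9 + 25·(-77) = 1).


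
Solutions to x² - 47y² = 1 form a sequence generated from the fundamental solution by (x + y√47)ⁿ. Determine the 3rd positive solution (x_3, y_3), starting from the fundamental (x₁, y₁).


Step 1: Find the fundamental solution (x₁, y₁) of x² - 47y² = 1.
  Expand √47 as a continued fraction. a₀ = ⌊√47⌋ = 6; iterate m_{k+1} = d_k·a_k − m_k, d_{k+1} = (47 − m_{k+1}²)/d_k, a_{k+1} = ⌊(a₀ + m_{k+1})/d_{k+1}⌋ (starting m₀ = 0, d₀ = 1), with convergents p_k = a_k·p_{k-1} + p_{k-2}, q_k = a_k·q_{k-1} + q_{k-2} (p₋₁ = 1, q₋₁ = 0):
  k = 0: a₀ = 6; p₀/q₀ = 6/1; p₀² − 47·q₀² = 36 − 47 = -11.
  k = 1: m = 6, d = 11, a = ⌊(6 + 6)/11⌋ = 1; p/q = (1·6 + 1)/(1·1 + 0) = 7/1; p² − 47·q² = 49 − 47 = 2.
  k = 2: m = 5, d = 2, a = ⌊(6 + 5)/2⌋ = 5; p/q = (5·7 + 6)/(5·1 + 1) = 41/6; p² − 47·q² = 1681 − 1692 = -11.
  k = 3: m = 5, d = 11, a = ⌊(6 + 5)/11⌋ = 1; p/q = (1·41 + 7)/(1·6 + 1) = 48/7; p² − 47·q² = 2304 − 2303 = 1.
  The first convergent with p² − 47·q² = 1 gives the fundamental solution (x₁, y₁) = (48, 7).
Step 2: Apply the recurrence (x_{n+1}, y_{n+1}) = (x₁x_n + 47y₁y_n, x₁y_n + y₁x_n) repeatedly.
  From (x_1, y_1) = (48, 7): x_2 = 48·48 + 47·7·7 = 4607; y_2 = 48·7 + 7·48 = 672.
  From (x_2, y_2) = (4607, 672): x_3 = 48·4607 + 47·7·672 = 442224; y_3 = 48·672 + 7·4607 = 64505.
Step 3: Verify x_3² - 47·y_3² = 195562066176 - 195562066175 = 1 (should be 1). ✓

(x_1, y_1) = (48, 7); (x_3, y_3) = (442224, 64505).


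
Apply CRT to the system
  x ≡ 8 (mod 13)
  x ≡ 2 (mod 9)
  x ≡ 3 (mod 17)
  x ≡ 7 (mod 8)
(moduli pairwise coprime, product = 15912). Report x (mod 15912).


Product of moduli M = 13 · 9 · 17 · 8 = 15912.
Merge one congruence at a time:
  Start: x ≡ 8 (mod 13).
  Combine with x ≡ 2 (mod 9); new modulus lcm = 117.
    Write x = 8 + 13·t and substitute into x ≡ 2 (mod 9): 13·t ≡ 2 − 8 = -6 (mod 9).
    Reduce coefficients mod 9: 4·t ≡ 3 (mod 9).
    The inverse of 4 mod 9 is 7 (since 4·7 = 28 = 3·9 + 1), so t ≡ 7·3 = 21 ≡ 3 (mod 9).
    Then x = 8 + 13·3 = 47, valid modulo lcm(13, 9) = 117: x ≡ 47 (mod 117).
  Combine with x ≡ 3 (mod 17); new modulus lcm = 1989.
    Write x = 47 + 117·t and substitute into x ≡ 3 (mod 17): 117·t ≡ 3 − 47 = -44 (mod 17).
    Reduce coefficients mod 17: 15·t ≡ 7 (mod 17).
    The inverse of 15 mod 17 is 8 (since 15·8 = 120 = 7·17 + 1), so t ≡ 8·7 = 56 ≡ 5 (mod 17).
    Then x = 47 + 117·5 = 632, valid modulo lcm(117, 17) = 1989: x ≡ 632 (mod 1989).
  Combine with x ≡ 7 (mod 8); new modulus lcm = 15912.
    Write x = 632 + 1989·t and substitute into x ≡ 7 (mod 8): 1989·t ≡ 7 − 632 = -625 (mod 8).
    Reduce coefficients mod 8: 5·t ≡ 7 (mod 8).
    The inverse of 5 mod 8 is 5 (since 5·5 = 25 = 3·8 + 1), so t ≡ 5·7 = 35 ≡ 3 (mod 8).
    Then x = 632 + 1989·3 = 6599, valid modulo lcm(1989, 8) = 15912: x ≡ 6599 (mod 15912).
Verify against each original: 6599 mod 13 = 8, 6599 mod 9 = 2, 6599 mod 17 = 3, 6599 mod 8 = 7.

x ≡ 6599 (mod 15912).


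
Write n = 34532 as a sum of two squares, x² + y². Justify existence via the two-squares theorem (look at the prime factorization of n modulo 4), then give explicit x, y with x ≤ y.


Step 1: Factor n = 34532 = 2^2 · 89 · 97.
Step 2: Check the mod-4 condition on each prime factor: 2 = 2 (special); 89 ≡ 1 (mod 4), exponent 1; 97 ≡ 1 (mod 4), exponent 1.
All primes ≡ 3 (mod 4) appear to even exponent (or don't appear), so by the two-squares theorem n IS expressible as a sum of two squares.
Step 3: Build a representation. Group n = k² · m with k = 2 and m = 89 · 97 = 8633 (a product of primes ≡ 1 (mod 4)); a representation of m scales to one of n via (k·x)² + (k·y)² = k²(x² + y²). Each prime p ≡ 1 (mod 4) is itself a sum of two squares; find a² by testing p − a² for a perfect square:
  89: 89 − 1² = 88, 89 − 2² = 85, 89 − 3² = 80, 89 − 4² = 73, 89 − 5² = 64 = 8² ⇒ 89 = 5² + 8².
  97: 97 − 1² = 96, 97 − 2² = 93, 97 − 3² = 88, 97 − 4² = 81 = 9² ⇒ 97 = 4² + 9².
  Combine using the Brahmagupta–Fibonacci identity (a² + b²)(c² + d²) = (ac − bd)² + (ad + bc)² = (ac + bd)² + (ad − bc)²:
  89 · 97 = 8633: from (5² + 8²)(4² + 9²), take (5·4 − 8·9, 5·9 + 8·4) = (20 − 72, 45 + 32) = (-52, 77); dropping signs (only squares matter) gives (52, 77); check 52² + 77² = 2704 + 5929 = 8633 ✓.
  Scale by k = 2: (2·52, 2·77) = (104, 154).
Step 4: Order so x ≤ y and verify: 104² + 154² = 10816 + 23716 = 34532 = n. ✓

n = 34532 = 104² + 154² (one valid representation with x ≤ y).


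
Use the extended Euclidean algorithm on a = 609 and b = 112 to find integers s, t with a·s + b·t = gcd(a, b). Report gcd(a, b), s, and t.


Euclidean algorithm on (609, 112) — divide until remainder is 0:
  609 = 5 · 112 + 49
  112 = 2 · 49 + 14
  49 = 3 · 14 + 7
  14 = 2 · 7 + 0
gcd(609, 112) = 7.
Track Bezout coefficients alongside the remainders: start with r₀ = 609 = a·1 + b·0 (s = 1, t = 0) and r₁ = 112 = a·0 + b·1 (s = 0, t = 1); each new remainder r_{k+1} = r_{k-1} − q_k·r_k inherits s_{k+1} = s_{k-1} − q_k·s_k, t_{k+1} = t_{k-1} − q_k·t_k, so r_k = a·s_k + b·t_k at every step:
  q = 5: r = 49, s = 1 − 5·0 = 1, t = 0 − 5·1 = -5  (check: 609·1 + 112·(-5) = 49)
  q = 2: r = 14, s = 0 − 2·1 = -2, t = 1 − 2·(-5) = 11  (check: 609·(-2) + 112·11 = 14)
  q = 3: r = 7, s = 1 − 3·(-2) = 7, t = -5 − 3·11 = -38  (check: 609·7 + 112·(-38) = 7)
The row with r = 7 (the gcd) gives the Bezout coefficients s = 7, t = -38.
Result: 609 · (7) + 112 · (-38) = 7.

gcd(609, 112) = 7; s = 7, t = -38 (check: 609·7 + 112·(-38) = 7).


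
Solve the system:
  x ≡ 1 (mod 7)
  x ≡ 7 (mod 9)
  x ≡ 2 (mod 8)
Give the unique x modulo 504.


Moduli 7, 9, 8 are pairwise coprime; by CRT there is a unique solution modulo M = 7 · 9 · 8 = 504.
Solve pairwise, accumulating the modulus:
  Start with x ≡ 1 (mod 7).
  Combine with x ≡ 7 (mod 9): since gcd(7, 9) = 1, we get a unique residue mod 63.
    Write x = 1 + 7·t and substitute into x ≡ 7 (mod 9): 7·t ≡ 7 − 1 = 6 (mod 9).
    The inverse of 7 mod 9 is 4 (since 7·4 = 28 = 3·9 + 1), so t ≡ 4·6 = 24 ≡ 6 (mod 9).
    Then x = 1 + 7·6 = 43, valid modulo lcm(7, 9) = 63: x ≡ 43 (mod 63).
  Combine with x ≡ 2 (mod 8): since gcd(63, 8) = 1, we get a unique residue mod 504.
    Write x = 43 + 63·t and substitute into x ≡ 2 (mod 8): 63·t ≡ 2 − 43 = -41 (mod 8).
    Reduce coefficients mod 8: 7·t ≡ 7 (mod 8).
    The inverse of 7 mod 8 is 7 (since 7·7 = 49 = 6·8 + 1), so t ≡ 7·7 = 49 ≡ 1 (mod 8).
    Then x = 43 + 63·1 = 106, valid modulo lcm(63, 8) = 504: x ≡ 106 (mod 504).
Verify: 106 mod 7 = 1 ✓, 106 mod 9 = 7 ✓, 106 mod 8 = 2 ✓.

x ≡ 106 (mod 504).


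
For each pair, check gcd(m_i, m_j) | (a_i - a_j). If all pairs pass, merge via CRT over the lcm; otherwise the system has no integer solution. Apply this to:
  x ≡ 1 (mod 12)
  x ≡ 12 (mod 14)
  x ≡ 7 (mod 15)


Moduli 12, 14, 15 are not pairwise coprime, so CRT works modulo lcm(m_i) when all pairwise compatibility conditions hold.
Pairwise compatibility: gcd(m_i, m_j) must divide a_i - a_j for every pair.
Merge one congruence at a time:
  Start: x ≡ 1 (mod 12).
  Combine with x ≡ 12 (mod 14): gcd(12, 14) = 2, and 12 - 1 = 11 is NOT divisible by 2.
    ⇒ system is inconsistent (no integer solution).

No solution (the system is inconsistent).


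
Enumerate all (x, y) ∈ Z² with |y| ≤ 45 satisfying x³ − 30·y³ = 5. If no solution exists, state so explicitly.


The equation is x³ - 30y³ = 5. For fixed y, x³ = 30·y³ + 5, so a solution requires the RHS to be a perfect cube.
Strategy: iterate y from -45 to 45, compute RHS = 30·y³ + 5, and check whether it is a (positive or negative) perfect cube.
Check small values of y:
  y = 0: RHS = 5 is not a perfect cube.
  y = 1: RHS = 35 is not a perfect cube.
  y = -1: RHS = -25 is not a perfect cube.
  y = 2: RHS = 245 is not a perfect cube.
  y = -2: RHS = -235 is not a perfect cube.
  y = 3: RHS = 815 is not a perfect cube.
  y = -3: RHS = -805 is not a perfect cube.
Continuing the search up to |y| = 45 finds no solutions either.
No (x, y) in the scanned range satisfies the equation.

No integer solutions with |y| ≤ 45.
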